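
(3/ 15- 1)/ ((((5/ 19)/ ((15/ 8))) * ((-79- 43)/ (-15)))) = -171/ 244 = -0.70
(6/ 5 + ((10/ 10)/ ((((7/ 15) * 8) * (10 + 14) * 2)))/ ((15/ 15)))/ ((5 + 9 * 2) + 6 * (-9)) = -5401/ 138880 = -0.04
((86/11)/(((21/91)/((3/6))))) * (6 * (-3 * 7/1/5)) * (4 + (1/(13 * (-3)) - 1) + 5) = -187222/55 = -3404.04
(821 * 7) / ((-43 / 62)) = -356314 / 43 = -8286.37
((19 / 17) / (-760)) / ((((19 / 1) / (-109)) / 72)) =981 / 1615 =0.61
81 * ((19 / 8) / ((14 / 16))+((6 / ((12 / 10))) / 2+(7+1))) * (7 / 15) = 999 / 2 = 499.50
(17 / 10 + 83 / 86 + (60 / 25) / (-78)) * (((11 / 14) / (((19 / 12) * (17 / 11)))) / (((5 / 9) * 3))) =0.51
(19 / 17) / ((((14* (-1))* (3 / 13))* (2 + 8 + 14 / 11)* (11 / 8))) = -247 / 11067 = -0.02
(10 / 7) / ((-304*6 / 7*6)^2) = 0.00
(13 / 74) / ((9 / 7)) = 91 / 666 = 0.14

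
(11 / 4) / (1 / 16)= 44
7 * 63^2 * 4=111132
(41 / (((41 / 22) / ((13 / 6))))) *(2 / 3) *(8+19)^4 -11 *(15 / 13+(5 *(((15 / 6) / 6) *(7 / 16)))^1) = 42152426239 / 2496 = 16887991.28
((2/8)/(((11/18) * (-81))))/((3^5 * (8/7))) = -7/384912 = -0.00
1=1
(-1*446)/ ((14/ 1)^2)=-223/ 98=-2.28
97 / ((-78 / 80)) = -3880 / 39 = -99.49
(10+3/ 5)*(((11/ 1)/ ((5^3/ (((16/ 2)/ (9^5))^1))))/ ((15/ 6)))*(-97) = -904816/ 184528125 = -0.00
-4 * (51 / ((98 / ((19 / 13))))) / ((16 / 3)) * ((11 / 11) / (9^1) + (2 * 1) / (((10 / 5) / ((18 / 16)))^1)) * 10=-143735 / 20384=-7.05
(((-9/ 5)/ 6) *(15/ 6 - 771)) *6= 13833/ 10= 1383.30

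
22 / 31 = 0.71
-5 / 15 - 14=-14.33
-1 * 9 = -9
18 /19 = 0.95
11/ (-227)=-11/ 227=-0.05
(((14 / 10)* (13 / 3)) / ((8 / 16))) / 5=182 / 75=2.43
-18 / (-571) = 18 / 571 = 0.03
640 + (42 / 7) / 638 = 204163 / 319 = 640.01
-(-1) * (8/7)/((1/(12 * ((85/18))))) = 1360/21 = 64.76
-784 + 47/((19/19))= -737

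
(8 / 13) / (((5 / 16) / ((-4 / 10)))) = -0.79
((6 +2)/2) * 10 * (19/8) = 95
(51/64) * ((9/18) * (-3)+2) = 51/128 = 0.40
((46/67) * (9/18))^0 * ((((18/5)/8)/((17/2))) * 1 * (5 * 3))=27/34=0.79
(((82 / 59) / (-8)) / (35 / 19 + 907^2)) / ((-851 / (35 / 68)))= 27265 / 213461532646368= 0.00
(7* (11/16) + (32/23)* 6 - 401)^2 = 20370425625/135424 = 150419.61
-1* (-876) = 876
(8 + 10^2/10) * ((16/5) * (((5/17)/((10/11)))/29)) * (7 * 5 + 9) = 28.27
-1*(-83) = 83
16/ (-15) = -16/ 15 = -1.07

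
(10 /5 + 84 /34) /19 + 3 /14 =107 /238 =0.45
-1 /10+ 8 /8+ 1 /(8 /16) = 29 /10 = 2.90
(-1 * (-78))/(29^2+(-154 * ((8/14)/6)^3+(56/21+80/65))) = 1341522/14529103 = 0.09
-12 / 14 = -6 / 7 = -0.86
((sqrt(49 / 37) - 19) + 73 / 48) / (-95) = 839 / 4560 - 7 * sqrt(37) / 3515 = 0.17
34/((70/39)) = 663/35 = 18.94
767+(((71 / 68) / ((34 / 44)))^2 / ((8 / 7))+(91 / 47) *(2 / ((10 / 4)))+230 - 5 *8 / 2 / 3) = 1871948215679 / 1884233760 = 993.48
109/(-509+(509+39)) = 109/39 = 2.79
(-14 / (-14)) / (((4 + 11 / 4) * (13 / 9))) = 4 / 39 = 0.10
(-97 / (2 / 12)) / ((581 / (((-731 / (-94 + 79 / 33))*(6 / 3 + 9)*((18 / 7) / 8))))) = -694959507 / 24589082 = -28.26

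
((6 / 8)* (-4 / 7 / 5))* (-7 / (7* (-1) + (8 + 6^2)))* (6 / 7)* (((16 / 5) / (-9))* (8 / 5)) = -0.01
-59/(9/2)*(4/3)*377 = -177944/27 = -6590.52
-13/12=-1.08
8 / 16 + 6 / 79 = 91 / 158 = 0.58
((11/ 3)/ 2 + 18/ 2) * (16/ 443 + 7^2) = 470665/ 886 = 531.22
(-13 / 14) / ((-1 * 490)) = 13 / 6860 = 0.00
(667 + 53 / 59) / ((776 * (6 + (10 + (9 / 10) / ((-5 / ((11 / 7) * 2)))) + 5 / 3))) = 10344075 / 205524376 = 0.05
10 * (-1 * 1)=-10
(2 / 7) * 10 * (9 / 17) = 180 / 119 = 1.51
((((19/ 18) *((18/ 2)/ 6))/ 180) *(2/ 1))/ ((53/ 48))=38/ 2385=0.02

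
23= 23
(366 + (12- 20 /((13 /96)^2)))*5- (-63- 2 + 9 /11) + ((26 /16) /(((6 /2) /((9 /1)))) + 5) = -51891347 /14872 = -3489.20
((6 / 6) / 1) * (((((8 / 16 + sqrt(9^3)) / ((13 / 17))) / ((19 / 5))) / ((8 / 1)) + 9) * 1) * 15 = 603645 / 3952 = 152.74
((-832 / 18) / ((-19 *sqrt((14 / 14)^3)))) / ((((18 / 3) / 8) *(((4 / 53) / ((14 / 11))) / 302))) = 93218944 / 5643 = 16519.39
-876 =-876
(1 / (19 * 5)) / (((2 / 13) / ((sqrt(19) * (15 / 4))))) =39 * sqrt(19) / 152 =1.12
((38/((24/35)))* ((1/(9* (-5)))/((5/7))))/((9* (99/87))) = -26999/160380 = -0.17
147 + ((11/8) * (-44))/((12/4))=761/6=126.83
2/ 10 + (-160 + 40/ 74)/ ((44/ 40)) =-294593/ 2035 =-144.76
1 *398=398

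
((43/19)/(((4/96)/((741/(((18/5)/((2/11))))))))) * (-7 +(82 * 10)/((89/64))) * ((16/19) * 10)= 185523603200/18601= 9973851.04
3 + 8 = 11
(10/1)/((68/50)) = 125/17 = 7.35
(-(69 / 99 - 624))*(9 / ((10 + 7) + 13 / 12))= 310.22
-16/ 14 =-8/ 7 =-1.14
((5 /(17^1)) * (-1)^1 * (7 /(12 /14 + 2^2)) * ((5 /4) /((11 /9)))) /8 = -11025 /203456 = -0.05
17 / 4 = 4.25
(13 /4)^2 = 169 /16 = 10.56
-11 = -11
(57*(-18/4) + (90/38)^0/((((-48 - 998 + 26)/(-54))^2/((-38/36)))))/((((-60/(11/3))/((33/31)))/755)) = 90294496347/7167200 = 12598.29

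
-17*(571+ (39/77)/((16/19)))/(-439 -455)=11971621/1101408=10.87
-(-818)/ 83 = 818/ 83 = 9.86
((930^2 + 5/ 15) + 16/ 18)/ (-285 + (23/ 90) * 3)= -77841110/ 25581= -3042.93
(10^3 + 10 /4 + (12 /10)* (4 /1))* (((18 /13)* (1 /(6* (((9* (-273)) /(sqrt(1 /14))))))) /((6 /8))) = -1439* sqrt(14) /159705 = -0.03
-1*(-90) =90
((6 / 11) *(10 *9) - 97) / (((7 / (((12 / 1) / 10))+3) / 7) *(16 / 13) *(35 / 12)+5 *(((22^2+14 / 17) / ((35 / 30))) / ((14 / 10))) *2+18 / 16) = -410895576 / 25506389359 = -0.02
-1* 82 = -82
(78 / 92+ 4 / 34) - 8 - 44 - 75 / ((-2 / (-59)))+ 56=-863146 / 391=-2207.53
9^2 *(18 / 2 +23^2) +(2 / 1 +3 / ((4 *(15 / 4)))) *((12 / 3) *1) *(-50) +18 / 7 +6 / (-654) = 32916249 / 763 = 43140.56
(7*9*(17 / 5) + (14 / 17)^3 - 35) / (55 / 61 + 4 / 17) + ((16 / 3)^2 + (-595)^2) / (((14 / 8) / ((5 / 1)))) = 12065583950836 / 11925585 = 1011739.38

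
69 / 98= 0.70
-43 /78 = -0.55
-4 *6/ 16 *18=-27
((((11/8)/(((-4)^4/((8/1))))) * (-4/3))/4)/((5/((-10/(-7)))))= -11/2688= -0.00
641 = 641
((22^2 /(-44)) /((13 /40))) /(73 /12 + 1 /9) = -15840 /2899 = -5.46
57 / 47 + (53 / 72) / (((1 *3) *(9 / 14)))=72841 / 45684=1.59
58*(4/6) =116/3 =38.67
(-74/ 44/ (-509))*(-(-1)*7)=0.02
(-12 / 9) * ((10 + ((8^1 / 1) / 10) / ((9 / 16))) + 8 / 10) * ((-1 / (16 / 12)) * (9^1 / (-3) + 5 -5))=-110 / 3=-36.67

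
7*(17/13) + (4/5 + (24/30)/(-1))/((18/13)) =119/13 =9.15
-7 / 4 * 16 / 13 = -28 / 13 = -2.15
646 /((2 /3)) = 969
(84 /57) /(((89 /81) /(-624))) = -1415232 /1691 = -836.92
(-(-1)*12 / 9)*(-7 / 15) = -28 / 45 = -0.62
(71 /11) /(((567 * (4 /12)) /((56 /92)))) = 142 /6831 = 0.02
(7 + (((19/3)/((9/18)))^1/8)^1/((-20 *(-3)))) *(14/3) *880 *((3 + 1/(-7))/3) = 2225960/81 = 27480.99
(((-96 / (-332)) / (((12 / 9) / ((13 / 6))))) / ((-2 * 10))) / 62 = -39 / 102920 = -0.00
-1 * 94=-94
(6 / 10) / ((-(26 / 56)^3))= -65856 / 10985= -6.00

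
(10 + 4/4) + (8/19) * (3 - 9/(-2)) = 269/19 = 14.16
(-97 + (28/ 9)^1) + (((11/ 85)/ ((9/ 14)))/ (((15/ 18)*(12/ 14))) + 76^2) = 2415017/ 425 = 5682.39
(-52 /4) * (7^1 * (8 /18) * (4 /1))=-1456 /9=-161.78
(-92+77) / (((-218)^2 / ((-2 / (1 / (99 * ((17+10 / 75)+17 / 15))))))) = 13563 / 11881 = 1.14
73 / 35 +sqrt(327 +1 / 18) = 20.17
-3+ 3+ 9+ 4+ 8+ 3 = 24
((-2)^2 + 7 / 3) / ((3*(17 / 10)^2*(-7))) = -1900 / 18207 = -0.10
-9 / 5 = -1.80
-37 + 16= -21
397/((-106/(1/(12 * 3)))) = -397/3816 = -0.10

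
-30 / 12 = -5 / 2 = -2.50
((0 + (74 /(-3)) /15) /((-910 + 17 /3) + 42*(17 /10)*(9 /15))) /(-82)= -0.00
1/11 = 0.09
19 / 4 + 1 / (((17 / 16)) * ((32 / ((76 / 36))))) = 2945 / 612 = 4.81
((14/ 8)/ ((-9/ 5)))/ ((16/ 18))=-35/ 32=-1.09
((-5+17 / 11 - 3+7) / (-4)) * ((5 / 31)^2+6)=-0.82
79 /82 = 0.96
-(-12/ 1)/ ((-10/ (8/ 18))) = -8/ 15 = -0.53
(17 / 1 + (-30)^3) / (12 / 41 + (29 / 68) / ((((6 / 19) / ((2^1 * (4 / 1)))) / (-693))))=18807151 / 5218317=3.60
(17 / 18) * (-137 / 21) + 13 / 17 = -34679 / 6426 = -5.40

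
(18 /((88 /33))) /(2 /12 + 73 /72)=486 /85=5.72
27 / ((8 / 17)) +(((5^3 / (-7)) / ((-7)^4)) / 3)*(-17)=23160239 / 403368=57.42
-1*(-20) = 20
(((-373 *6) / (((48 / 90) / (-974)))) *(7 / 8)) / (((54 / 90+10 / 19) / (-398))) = -1081745328825 / 856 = -1263721178.53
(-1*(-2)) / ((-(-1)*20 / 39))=39 / 10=3.90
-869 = -869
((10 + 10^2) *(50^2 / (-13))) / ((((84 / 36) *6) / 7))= -137500 / 13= -10576.92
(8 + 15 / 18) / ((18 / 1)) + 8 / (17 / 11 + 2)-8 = -7375 / 1404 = -5.25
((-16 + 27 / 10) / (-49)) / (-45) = -19 / 3150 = -0.01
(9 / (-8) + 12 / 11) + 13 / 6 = 563 / 264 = 2.13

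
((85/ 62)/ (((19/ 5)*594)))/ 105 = 85/ 14694372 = 0.00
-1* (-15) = 15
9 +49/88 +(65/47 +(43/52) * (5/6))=468947/40326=11.63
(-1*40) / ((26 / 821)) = -16420 / 13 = -1263.08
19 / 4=4.75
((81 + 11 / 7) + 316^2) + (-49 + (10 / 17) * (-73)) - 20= 11879369 / 119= 99826.63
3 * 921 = 2763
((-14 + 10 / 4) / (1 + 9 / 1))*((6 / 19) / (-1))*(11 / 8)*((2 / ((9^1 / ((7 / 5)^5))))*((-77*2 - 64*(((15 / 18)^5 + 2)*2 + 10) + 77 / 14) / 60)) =-119201109643 / 10935000000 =-10.90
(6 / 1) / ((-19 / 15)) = -90 / 19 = -4.74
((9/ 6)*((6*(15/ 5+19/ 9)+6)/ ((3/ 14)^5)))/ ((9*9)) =29580320/ 19683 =1502.84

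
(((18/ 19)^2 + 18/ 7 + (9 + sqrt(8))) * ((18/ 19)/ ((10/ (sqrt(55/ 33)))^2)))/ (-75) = -31509/ 12003250-sqrt(2)/ 2375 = -0.00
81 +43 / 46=3769 / 46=81.93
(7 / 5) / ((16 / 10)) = 7 / 8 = 0.88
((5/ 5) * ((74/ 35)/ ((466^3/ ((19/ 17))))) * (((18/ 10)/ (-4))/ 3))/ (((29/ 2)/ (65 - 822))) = 1596513/ 8730572397400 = 0.00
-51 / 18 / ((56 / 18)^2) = -459 / 1568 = -0.29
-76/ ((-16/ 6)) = 57/ 2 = 28.50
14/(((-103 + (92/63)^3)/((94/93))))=-109687284/774260743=-0.14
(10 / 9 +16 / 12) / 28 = 11 / 126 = 0.09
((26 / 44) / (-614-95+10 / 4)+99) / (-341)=-1538744 / 5300163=-0.29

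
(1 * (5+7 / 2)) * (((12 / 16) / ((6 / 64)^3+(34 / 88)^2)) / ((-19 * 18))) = -4212736 / 33922923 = -0.12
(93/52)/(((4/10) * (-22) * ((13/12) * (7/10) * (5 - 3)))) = -6975/52052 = -0.13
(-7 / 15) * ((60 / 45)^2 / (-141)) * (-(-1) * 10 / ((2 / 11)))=1232 / 3807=0.32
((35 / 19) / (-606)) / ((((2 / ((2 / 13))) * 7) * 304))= -5 / 45503328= -0.00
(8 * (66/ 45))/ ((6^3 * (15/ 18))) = 44/ 675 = 0.07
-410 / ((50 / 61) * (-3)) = 2501 / 15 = 166.73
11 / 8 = 1.38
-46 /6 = -23 /3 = -7.67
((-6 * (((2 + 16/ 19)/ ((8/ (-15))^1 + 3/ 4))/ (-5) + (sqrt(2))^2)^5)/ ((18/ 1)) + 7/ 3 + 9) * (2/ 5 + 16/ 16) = 219413577440834/ 13790373390105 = 15.91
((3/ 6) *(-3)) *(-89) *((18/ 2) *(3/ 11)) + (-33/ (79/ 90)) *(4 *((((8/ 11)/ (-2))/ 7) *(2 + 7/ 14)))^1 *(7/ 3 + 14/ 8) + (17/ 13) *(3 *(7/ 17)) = 9241941/ 22594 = 409.04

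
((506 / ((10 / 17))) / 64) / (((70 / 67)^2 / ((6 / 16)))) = 57921567 / 12544000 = 4.62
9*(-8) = -72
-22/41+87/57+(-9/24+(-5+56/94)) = -1109967/292904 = -3.79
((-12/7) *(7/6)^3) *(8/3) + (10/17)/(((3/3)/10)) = -632/459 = -1.38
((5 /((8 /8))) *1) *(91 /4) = 455 /4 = 113.75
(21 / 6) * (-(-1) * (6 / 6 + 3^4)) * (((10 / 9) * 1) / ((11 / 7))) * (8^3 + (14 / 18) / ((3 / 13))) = 25413850 / 243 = 104583.74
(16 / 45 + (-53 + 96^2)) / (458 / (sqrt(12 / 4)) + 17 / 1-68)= 7009967 / 1009805 + 188856758 * sqrt(3) / 9088245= 42.93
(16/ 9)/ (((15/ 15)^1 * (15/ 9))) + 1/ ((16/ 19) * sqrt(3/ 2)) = 19 * sqrt(6)/ 48 + 16/ 15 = 2.04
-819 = -819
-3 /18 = -1 /6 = -0.17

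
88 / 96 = 11 / 12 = 0.92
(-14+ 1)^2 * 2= 338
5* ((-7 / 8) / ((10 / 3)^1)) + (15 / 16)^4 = -35391 / 65536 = -0.54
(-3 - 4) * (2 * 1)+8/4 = -12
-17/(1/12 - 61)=12/43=0.28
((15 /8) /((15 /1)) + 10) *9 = 729 /8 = 91.12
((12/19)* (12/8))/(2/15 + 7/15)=30/19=1.58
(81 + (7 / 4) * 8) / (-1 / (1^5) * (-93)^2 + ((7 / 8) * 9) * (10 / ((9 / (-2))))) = -0.01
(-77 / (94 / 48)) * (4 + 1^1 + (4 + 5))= -25872 / 47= -550.47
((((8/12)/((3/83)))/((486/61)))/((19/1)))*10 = 1.22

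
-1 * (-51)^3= 132651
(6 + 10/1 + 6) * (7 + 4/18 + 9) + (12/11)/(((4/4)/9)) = 366.71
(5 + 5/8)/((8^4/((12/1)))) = 135/8192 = 0.02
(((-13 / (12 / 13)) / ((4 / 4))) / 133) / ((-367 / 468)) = 0.14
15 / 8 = 1.88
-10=-10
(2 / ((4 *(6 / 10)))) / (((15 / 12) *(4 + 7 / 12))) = 8 / 55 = 0.15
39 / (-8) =-39 / 8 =-4.88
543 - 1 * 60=483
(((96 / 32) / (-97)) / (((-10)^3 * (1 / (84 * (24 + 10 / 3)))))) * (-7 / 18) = -2009 / 72750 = -0.03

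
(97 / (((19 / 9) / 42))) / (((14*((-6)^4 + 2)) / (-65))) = -170235 / 24662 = -6.90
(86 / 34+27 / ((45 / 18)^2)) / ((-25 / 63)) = -183393 / 10625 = -17.26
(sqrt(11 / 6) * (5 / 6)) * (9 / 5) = sqrt(66) / 4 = 2.03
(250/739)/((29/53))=13250/21431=0.62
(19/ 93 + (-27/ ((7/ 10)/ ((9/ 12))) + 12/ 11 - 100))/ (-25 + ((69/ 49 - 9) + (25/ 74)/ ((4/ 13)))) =1893771740/ 467293101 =4.05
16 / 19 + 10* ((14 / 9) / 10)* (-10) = -2516 / 171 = -14.71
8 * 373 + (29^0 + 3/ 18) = 17911/ 6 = 2985.17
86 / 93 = 0.92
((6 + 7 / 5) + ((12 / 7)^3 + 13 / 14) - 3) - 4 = 21837 / 3430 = 6.37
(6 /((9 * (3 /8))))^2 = 256 /81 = 3.16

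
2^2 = 4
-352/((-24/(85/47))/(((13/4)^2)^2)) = 2959.28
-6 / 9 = -2 / 3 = -0.67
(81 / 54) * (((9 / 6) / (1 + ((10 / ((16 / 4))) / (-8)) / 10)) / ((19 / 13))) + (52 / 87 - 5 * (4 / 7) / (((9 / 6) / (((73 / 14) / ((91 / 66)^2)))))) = -63160586420 / 20792820867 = -3.04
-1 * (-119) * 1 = 119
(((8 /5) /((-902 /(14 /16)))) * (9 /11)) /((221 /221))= -63 /49610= -0.00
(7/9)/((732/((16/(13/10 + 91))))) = 280/1520181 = 0.00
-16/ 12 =-4/ 3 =-1.33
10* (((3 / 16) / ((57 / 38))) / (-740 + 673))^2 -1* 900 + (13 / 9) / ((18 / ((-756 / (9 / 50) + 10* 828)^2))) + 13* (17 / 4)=1725901595413 / 1292832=1334977.47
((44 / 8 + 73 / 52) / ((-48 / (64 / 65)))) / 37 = -359 / 93795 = -0.00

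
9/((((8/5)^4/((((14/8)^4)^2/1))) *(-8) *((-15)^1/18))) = 19456203375/1073741824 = 18.12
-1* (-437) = 437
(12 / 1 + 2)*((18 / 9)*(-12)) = -336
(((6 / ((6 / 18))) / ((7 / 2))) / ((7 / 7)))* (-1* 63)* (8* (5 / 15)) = -864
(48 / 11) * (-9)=-432 / 11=-39.27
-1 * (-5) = 5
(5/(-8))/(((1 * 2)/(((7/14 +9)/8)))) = -95/256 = -0.37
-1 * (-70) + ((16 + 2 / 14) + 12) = 687 / 7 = 98.14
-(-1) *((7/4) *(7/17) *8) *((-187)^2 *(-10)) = -2015860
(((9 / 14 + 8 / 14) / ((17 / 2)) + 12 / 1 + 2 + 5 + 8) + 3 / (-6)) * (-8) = -1492 / 7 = -213.14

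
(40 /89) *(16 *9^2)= 51840 /89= 582.47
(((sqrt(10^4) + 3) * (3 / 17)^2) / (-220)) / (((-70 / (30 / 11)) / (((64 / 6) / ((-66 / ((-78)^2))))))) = -7519824 / 13463065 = -0.56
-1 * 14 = -14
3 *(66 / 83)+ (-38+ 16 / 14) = -20028 / 581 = -34.47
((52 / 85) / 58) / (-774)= -13 / 953955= -0.00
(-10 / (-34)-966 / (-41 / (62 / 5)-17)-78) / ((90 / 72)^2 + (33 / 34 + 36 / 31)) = -319907600 / 39219109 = -8.16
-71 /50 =-1.42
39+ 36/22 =447/11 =40.64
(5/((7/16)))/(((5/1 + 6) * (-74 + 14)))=-4/231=-0.02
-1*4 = -4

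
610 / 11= 55.45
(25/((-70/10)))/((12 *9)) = -25/756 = -0.03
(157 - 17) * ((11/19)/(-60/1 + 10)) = -154/95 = -1.62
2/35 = 0.06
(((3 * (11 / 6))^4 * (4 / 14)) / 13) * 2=14641 / 364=40.22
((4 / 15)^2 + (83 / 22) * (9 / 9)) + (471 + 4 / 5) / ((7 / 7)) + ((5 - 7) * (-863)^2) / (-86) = 3787847341 / 212850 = 17795.85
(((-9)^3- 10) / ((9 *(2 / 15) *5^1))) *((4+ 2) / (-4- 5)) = 739 / 9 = 82.11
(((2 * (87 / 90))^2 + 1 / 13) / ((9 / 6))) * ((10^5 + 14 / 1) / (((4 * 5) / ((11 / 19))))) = 2045919722 / 277875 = 7362.73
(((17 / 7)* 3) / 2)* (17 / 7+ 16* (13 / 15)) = 29087 / 490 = 59.36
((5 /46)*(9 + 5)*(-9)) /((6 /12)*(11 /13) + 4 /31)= -50778 /2047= -24.81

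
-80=-80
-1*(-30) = 30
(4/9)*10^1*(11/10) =44/9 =4.89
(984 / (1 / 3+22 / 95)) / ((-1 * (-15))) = 18696 / 161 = 116.12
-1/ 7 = -0.14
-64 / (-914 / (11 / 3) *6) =176 / 4113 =0.04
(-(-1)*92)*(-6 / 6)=-92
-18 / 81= -2 / 9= -0.22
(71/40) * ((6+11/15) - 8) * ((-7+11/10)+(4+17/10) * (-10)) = 848521/6000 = 141.42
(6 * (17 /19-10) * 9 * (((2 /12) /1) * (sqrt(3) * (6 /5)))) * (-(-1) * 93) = -868806 * sqrt(3) /95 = -15840.17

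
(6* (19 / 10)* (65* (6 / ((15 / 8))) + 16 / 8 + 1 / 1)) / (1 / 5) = 12027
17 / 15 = 1.13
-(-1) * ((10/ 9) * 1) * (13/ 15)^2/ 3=338/ 1215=0.28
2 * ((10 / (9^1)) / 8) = 5 / 18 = 0.28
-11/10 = -1.10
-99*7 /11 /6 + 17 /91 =-1877 /182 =-10.31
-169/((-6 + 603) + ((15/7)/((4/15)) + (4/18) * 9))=-4732/16997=-0.28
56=56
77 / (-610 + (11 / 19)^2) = -27797 / 220089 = -0.13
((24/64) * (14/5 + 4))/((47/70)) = 357/94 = 3.80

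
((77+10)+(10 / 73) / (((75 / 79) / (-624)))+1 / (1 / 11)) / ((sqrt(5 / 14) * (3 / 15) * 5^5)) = 2906 * sqrt(70) / 1140625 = 0.02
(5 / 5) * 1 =1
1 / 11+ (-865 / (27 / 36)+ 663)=-16178 / 33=-490.24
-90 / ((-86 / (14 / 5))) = 126 / 43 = 2.93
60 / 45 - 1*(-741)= 2227 / 3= 742.33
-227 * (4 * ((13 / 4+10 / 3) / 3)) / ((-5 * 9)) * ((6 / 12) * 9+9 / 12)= 125531 / 540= 232.46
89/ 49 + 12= 677/ 49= 13.82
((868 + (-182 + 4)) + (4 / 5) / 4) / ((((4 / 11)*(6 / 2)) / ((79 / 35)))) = 428417 / 300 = 1428.06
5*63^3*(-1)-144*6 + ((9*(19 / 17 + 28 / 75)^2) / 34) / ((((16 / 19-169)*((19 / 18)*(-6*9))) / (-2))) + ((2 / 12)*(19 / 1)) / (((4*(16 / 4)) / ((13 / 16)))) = -18853000578426887987 / 15069153600000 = -1251098.84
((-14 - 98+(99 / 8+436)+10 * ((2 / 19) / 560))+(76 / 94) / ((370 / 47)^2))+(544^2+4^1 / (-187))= 2017519963313287 / 6809679800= 296272.37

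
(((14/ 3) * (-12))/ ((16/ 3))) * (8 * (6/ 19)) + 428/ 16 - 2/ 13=69/ 988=0.07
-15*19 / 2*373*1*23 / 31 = -2445015 / 62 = -39435.73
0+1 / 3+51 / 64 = 217 / 192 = 1.13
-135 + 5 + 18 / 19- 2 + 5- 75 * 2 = -5245 / 19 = -276.05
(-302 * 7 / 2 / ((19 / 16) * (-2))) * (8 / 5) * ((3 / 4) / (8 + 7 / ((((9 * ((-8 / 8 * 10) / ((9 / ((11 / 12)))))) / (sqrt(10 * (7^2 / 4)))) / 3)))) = -123060168 * sqrt(10) / 16636495 - 24556224 / 3327299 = -30.77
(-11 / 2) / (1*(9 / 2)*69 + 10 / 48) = -132 / 7457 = -0.02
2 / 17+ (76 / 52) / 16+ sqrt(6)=739 / 3536+ sqrt(6)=2.66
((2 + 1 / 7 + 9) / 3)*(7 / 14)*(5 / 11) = 65 / 77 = 0.84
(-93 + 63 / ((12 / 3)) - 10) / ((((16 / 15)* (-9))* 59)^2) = -8725 / 32080896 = -0.00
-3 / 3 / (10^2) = -0.01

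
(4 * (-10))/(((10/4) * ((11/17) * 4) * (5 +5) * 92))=-17/2530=-0.01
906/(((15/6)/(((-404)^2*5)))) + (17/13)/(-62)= 238372397935/806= 295747391.98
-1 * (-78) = 78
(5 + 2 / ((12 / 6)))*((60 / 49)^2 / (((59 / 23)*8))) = 62100 / 141659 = 0.44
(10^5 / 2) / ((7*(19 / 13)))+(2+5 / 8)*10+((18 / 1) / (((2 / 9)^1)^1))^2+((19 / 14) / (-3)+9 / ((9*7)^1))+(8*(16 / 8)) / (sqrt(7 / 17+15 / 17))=8*sqrt(374) / 11+18312757 / 1596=11488.22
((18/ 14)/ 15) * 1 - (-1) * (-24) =-837/ 35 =-23.91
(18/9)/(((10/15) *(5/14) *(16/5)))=21/8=2.62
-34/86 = -17/43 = -0.40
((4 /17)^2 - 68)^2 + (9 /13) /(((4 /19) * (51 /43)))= 20061811555 /4343092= 4619.25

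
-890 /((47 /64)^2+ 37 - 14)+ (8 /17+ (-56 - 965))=-1734711013 /1639089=-1058.34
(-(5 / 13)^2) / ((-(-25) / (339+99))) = -438 / 169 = -2.59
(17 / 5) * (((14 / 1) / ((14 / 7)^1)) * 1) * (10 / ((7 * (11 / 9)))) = 306 / 11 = 27.82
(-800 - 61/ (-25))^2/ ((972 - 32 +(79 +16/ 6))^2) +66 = 391089854739/ 5871390625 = 66.61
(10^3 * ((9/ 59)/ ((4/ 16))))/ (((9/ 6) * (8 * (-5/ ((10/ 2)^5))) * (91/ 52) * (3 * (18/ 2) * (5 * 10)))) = -50000/ 3717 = -13.45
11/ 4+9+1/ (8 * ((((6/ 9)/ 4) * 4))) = 191/ 16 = 11.94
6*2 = 12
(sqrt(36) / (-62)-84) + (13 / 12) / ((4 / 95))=-58.37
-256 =-256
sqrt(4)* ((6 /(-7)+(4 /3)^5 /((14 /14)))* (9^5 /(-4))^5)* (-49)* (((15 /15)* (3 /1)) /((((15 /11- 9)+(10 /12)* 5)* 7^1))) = -835021714943060390752950735 /29312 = -28487367458483228396320.64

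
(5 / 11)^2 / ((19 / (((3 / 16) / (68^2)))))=75 / 170089216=0.00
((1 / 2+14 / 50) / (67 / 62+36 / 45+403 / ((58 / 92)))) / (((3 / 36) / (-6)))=-841464 / 9606145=-0.09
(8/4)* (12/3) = 8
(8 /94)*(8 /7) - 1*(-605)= 199077 /329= 605.10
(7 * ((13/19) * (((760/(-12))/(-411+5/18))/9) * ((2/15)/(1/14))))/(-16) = -0.01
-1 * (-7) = 7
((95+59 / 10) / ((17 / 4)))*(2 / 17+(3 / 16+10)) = 2828227 / 11560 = 244.66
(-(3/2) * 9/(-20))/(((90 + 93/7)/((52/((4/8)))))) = 819/1205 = 0.68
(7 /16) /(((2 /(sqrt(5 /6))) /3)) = 0.60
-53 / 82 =-0.65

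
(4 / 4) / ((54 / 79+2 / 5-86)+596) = 395 / 201878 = 0.00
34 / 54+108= 2933 / 27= 108.63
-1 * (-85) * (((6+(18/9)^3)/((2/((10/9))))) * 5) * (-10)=-297500/9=-33055.56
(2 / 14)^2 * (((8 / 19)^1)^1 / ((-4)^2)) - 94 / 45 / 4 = -21856 / 41895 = -0.52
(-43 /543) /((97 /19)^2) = -15523 /5109087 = -0.00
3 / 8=0.38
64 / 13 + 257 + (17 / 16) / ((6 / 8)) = 263.34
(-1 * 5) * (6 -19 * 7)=635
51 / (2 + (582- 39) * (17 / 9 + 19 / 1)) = 9 / 2002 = 0.00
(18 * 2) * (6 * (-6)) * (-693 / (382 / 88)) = 39517632 / 191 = 206898.60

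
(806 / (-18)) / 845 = -0.05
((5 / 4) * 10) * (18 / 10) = 45 / 2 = 22.50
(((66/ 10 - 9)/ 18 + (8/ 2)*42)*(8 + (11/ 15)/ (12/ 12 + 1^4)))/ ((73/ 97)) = 30652873/ 16425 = 1866.23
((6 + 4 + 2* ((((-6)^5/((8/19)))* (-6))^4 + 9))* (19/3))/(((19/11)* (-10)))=-331670729409449501522/3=-110556909803149833840.67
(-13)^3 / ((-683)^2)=-2197 / 466489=-0.00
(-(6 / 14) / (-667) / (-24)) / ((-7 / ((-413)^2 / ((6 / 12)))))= 3481 / 2668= 1.30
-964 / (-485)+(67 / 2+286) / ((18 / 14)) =242973 / 970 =250.49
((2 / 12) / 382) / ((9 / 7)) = 7 / 20628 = 0.00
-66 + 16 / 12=-194 / 3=-64.67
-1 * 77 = -77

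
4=4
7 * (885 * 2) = 12390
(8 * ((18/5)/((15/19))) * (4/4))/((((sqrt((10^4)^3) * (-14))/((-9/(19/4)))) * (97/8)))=108/265234375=0.00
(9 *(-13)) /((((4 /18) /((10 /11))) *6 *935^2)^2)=-1053 /14796254628100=-0.00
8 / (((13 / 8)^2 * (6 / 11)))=2816 / 507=5.55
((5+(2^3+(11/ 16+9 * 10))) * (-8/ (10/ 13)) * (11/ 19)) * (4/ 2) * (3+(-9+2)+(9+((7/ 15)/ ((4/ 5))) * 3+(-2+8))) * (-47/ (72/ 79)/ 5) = 4991545559/ 30400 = 164195.58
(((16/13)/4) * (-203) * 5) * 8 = -32480/13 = -2498.46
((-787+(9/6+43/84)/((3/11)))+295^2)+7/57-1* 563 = 85682.50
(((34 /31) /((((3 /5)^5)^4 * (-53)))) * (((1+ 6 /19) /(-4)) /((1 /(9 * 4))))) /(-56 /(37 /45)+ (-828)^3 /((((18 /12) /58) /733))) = -1499652862548828125 /3599790257501524567072506636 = -0.00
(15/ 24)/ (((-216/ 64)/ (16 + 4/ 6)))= -250/ 81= -3.09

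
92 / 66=46 / 33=1.39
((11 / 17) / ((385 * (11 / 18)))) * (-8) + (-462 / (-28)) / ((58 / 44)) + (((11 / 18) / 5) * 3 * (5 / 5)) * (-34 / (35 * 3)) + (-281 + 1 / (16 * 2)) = -268.59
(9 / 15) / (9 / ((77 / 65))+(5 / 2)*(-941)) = -462 / 1805575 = -0.00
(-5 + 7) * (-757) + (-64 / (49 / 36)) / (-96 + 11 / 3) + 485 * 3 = -793895 / 13573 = -58.49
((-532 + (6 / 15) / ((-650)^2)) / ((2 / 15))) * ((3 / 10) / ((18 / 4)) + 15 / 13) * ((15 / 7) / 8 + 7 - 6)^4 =-12583.36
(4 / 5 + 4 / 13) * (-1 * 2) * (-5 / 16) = 9 / 13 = 0.69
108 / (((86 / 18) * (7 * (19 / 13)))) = 12636 / 5719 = 2.21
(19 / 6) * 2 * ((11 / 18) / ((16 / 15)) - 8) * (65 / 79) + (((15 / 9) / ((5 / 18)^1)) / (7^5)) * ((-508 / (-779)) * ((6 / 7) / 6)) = -80701538088809 / 2085188287392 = -38.70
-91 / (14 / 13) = -169 / 2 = -84.50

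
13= 13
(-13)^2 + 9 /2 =347 /2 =173.50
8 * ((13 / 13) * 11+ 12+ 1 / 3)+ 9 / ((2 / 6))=641 / 3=213.67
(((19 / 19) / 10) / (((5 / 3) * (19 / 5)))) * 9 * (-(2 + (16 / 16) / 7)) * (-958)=38799 / 133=291.72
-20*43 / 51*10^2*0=0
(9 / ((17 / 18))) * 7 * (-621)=-704214 / 17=-41424.35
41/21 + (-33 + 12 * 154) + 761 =54137/21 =2577.95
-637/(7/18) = -1638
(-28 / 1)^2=784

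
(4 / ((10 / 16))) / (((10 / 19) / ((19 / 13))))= 5776 / 325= 17.77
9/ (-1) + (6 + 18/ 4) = 3/ 2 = 1.50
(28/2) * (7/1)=98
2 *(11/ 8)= 11/ 4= 2.75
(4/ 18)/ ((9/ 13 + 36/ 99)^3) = 5848414/ 30986559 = 0.19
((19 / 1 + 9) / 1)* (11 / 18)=154 / 9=17.11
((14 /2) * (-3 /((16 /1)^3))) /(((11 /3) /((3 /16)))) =-189 /720896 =-0.00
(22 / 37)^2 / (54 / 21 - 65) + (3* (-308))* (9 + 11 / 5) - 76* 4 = -31865364732 / 2991265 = -10652.81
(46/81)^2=2116/6561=0.32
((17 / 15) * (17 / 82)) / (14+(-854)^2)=289 / 897075900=0.00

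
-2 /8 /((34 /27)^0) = -1 /4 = -0.25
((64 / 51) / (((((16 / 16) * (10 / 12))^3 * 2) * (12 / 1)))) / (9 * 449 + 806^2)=192 / 1389063625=0.00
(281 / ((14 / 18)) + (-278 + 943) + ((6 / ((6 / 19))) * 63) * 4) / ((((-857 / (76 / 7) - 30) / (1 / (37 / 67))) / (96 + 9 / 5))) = -547797360 / 57953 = -9452.44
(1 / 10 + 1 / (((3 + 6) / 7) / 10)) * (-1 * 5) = -709 / 18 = -39.39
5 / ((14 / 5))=25 / 14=1.79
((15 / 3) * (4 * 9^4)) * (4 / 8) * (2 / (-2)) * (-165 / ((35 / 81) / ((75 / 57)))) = 4384388250 / 133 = 32965325.19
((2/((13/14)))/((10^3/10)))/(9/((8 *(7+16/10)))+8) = 2408/909025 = 0.00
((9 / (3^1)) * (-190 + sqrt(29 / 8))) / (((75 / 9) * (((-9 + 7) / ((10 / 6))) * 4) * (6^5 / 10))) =95 / 5184 - sqrt(58) / 41472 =0.02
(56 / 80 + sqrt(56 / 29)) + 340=2 * sqrt(406) / 29 + 3407 / 10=342.09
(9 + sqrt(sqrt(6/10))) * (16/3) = 16 * 3^(1/4) * 5^(3/4)/15 + 48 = 52.69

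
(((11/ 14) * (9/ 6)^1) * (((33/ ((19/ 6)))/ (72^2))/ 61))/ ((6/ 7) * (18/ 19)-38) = -121/ 115855104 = -0.00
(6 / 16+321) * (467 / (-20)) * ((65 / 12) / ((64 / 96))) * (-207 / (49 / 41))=132469687467 / 12544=10560402.38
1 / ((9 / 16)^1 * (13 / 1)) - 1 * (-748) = 87532 / 117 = 748.14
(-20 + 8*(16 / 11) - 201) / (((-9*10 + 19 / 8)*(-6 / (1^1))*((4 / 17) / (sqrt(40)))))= -10.70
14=14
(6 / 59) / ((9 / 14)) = 28 / 177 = 0.16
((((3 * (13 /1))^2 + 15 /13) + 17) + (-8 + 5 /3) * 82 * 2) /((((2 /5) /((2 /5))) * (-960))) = -0.52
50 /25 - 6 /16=13 /8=1.62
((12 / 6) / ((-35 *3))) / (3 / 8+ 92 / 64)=-32 / 3045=-0.01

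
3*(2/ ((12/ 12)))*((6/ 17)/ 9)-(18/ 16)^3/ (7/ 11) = -121987/ 60928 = -2.00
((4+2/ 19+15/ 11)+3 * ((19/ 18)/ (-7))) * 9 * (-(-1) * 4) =264210/ 1463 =180.59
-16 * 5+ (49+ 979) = 948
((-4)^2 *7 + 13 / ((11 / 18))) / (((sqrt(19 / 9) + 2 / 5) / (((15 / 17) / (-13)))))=1979100 / 1067209 -1649250 *sqrt(19) / 1067209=-4.88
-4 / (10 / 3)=-6 / 5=-1.20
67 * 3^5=16281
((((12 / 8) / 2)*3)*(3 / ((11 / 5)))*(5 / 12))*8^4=57600 / 11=5236.36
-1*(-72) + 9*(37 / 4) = 621 / 4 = 155.25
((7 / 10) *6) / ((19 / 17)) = 357 / 95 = 3.76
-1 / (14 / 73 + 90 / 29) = -2117 / 6976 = -0.30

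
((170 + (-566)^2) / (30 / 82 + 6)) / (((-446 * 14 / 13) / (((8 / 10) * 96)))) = -8050.97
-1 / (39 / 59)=-59 / 39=-1.51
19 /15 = 1.27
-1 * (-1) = 1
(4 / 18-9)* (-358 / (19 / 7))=197974 / 171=1157.74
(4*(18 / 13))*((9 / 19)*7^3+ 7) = 231840 / 247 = 938.62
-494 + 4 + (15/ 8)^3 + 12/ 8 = -246737/ 512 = -481.91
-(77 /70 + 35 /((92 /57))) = -22.78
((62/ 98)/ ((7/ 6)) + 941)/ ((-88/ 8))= -29359/ 343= -85.59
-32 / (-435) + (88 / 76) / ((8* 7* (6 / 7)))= 2153 / 22040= 0.10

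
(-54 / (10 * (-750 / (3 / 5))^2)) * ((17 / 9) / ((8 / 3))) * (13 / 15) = -663 / 312500000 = -0.00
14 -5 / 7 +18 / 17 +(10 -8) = 1945 / 119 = 16.34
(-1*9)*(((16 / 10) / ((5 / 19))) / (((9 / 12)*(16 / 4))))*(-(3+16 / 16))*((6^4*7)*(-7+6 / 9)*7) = -29343928.32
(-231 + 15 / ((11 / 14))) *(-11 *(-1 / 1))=-2331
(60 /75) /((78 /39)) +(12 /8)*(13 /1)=199 /10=19.90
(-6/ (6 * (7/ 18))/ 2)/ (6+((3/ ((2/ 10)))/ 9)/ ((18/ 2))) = -243/ 1169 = -0.21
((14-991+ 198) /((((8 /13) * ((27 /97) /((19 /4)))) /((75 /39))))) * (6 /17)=-14661.94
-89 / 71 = -1.25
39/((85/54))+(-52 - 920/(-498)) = -25.38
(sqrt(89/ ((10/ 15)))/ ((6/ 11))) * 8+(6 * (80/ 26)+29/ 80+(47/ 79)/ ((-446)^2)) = 188.29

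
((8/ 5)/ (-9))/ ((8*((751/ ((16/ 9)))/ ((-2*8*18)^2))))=-16384/ 3755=-4.36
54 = 54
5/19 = 0.26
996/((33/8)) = 2656/11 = 241.45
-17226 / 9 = -1914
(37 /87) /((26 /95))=3515 /2262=1.55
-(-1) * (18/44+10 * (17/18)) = 1951/198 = 9.85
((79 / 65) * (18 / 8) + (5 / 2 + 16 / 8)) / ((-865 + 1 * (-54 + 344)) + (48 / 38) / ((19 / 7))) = -679041 / 53925820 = -0.01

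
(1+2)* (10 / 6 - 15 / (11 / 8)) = -305 / 11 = -27.73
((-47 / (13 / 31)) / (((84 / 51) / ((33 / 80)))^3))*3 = -771737120451 / 146112512000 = -5.28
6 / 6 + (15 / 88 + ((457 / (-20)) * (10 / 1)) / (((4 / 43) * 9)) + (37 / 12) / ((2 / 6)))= -51977 / 198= -262.51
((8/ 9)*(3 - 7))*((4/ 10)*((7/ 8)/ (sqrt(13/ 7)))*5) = -56*sqrt(91)/ 117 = -4.57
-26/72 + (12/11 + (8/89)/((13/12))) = 0.81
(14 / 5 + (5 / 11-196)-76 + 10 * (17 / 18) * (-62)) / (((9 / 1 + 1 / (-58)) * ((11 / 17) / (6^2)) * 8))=-208479347 / 315205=-661.41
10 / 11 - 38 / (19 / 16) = -342 / 11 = -31.09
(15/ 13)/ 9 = 5/ 39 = 0.13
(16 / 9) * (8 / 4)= 32 / 9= 3.56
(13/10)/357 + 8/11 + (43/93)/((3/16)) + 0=11675299/3652110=3.20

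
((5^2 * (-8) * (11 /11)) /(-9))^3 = 8000000 /729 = 10973.94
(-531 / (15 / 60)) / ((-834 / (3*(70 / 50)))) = 7434 / 695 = 10.70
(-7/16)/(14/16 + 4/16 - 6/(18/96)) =7/494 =0.01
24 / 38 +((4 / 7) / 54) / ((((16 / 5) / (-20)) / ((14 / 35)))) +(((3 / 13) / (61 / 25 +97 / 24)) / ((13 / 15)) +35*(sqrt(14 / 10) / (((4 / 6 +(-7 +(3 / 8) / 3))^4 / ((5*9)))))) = 1525141693 / 2360152431 +104509440*sqrt(35) / 492884401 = 1.90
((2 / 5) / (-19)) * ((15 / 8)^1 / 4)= -3 / 304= -0.01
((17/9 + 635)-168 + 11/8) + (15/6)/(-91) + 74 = 3565837/6552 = 544.24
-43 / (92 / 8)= -86 / 23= -3.74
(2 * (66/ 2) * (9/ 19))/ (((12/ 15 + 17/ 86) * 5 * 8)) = 387/ 494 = 0.78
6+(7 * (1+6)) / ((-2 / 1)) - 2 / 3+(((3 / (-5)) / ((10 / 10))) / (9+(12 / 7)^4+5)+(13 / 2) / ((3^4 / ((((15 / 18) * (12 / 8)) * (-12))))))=-149656981 / 7337250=-20.40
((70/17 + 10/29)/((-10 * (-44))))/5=1/493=0.00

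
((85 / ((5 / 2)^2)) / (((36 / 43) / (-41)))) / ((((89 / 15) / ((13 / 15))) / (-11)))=4285853 / 4005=1070.13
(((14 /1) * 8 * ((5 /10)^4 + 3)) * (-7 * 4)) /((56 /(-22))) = 3773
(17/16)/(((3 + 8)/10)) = 85/88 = 0.97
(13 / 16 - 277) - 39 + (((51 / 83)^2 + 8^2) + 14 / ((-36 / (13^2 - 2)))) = -313233403 / 992016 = -315.75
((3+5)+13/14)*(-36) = -2250/7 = -321.43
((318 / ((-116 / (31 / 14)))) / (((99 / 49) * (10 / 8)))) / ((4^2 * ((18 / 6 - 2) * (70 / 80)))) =-1643 / 9570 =-0.17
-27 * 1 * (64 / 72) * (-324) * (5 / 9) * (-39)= -168480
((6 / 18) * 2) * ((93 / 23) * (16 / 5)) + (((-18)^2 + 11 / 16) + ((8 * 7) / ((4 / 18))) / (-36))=600417 / 1840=326.31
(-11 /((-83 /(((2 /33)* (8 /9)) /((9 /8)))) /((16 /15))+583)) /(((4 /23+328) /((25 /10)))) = 29440 /366061017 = 0.00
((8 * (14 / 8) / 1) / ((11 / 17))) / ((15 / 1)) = 238 / 165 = 1.44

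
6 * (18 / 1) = 108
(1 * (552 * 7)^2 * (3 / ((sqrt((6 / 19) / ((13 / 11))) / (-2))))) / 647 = -14930496 * sqrt(16302) / 7117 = -267853.74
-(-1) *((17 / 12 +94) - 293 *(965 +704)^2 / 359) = -9793621421 / 4308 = -2273356.88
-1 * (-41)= 41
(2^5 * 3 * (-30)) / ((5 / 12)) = -6912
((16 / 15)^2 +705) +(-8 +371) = 240556 / 225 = 1069.14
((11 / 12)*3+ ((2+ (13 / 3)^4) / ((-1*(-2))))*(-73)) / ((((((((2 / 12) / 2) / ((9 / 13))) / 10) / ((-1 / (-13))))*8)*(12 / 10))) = -104816675 / 12168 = -8614.13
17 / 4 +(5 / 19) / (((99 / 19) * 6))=5059 / 1188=4.26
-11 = -11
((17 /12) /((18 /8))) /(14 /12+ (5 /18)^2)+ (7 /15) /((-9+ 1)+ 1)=0.44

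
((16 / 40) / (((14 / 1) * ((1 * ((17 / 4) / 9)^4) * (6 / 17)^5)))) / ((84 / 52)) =15912 / 245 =64.95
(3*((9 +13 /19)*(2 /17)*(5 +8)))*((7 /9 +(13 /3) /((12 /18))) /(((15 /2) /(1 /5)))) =626704 /72675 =8.62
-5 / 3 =-1.67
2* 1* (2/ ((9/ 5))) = 2.22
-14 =-14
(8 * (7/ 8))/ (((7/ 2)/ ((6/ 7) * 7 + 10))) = 32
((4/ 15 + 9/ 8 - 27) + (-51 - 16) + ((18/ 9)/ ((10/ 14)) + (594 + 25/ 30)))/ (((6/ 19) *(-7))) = -383819/ 1680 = -228.46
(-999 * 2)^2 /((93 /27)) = 35928036 /31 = 1158968.90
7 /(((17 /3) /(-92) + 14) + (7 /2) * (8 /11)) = 21252 /50045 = 0.42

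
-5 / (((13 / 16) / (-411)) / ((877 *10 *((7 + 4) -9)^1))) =44362707.69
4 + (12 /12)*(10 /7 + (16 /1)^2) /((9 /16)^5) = 1891187324 /413343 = 4575.35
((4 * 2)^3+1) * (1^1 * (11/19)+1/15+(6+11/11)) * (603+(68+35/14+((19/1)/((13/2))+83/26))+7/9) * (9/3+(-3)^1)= 0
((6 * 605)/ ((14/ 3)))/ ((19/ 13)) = 70785/ 133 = 532.22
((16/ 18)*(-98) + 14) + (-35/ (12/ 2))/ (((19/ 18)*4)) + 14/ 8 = -12439/ 171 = -72.74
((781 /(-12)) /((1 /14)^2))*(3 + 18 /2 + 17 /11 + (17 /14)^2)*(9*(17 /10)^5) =-9793575826203 /400000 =-24483939.57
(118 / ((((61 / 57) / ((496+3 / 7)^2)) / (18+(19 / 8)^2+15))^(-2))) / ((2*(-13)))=-2159055417344 / 37666956635866620973828125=-0.00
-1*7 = -7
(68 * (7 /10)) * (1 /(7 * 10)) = 17 /25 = 0.68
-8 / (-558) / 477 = 4 / 133083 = 0.00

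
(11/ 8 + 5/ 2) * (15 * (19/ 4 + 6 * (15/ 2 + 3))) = 126015/ 32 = 3937.97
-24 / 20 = -6 / 5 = -1.20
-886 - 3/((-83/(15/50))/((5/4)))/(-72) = -4706433/5312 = -886.00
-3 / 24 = -1 / 8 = -0.12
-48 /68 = -12 /17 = -0.71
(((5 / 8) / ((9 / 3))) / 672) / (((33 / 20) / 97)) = 2425 / 133056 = 0.02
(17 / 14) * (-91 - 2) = -1581 / 14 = -112.93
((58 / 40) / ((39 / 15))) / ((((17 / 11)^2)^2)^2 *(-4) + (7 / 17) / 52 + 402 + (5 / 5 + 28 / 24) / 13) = 317036784999 / 154629273697399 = 0.00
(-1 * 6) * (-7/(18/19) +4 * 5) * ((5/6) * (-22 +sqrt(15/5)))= 12485/9 - 1135 * sqrt(3)/18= 1278.01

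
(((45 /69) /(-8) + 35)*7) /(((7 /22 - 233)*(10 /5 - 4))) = 494725 /941896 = 0.53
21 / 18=7 / 6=1.17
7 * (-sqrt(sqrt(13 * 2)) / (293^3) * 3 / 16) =-21 * 26^(1 / 4) / 402460112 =-0.00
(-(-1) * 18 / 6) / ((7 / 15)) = 45 / 7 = 6.43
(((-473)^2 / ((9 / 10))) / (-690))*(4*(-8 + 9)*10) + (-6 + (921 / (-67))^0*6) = -8949160 / 621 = -14410.89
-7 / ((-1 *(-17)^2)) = 0.02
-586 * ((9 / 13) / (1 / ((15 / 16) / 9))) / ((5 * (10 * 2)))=-879 / 2080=-0.42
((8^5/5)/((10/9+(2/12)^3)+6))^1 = 7077888/7685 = 921.00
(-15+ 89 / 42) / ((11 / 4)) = -1082 / 231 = -4.68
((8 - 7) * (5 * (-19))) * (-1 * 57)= 5415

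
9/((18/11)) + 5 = 21/2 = 10.50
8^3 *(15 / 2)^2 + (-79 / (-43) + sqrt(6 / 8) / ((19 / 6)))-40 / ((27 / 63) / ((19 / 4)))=3 *sqrt(3) / 19 + 3658247 / 129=28358.78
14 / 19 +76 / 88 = 669 / 418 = 1.60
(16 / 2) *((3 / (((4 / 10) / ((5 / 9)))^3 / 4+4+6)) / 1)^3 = 102996826171875 / 490310490779864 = 0.21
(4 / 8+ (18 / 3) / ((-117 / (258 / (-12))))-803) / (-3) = 62509 / 234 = 267.13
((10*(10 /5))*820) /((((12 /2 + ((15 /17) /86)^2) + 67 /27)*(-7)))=-946460203200 /3426365257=-276.23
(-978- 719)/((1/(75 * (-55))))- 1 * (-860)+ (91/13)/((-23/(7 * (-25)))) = 161023880/23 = 7001038.26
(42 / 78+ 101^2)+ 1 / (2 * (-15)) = 3978587 / 390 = 10201.51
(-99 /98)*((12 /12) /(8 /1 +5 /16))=-792 /6517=-0.12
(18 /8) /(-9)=-1 /4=-0.25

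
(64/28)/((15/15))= 16/7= 2.29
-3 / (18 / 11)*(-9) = 33 / 2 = 16.50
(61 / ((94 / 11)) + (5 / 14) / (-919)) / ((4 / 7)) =1079077 / 86386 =12.49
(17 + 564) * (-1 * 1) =-581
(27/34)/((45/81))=243/170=1.43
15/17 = 0.88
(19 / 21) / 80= 19 / 1680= 0.01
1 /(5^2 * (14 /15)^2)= 9 /196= 0.05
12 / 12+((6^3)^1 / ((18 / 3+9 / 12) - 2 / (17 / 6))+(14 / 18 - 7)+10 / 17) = 651955 / 20961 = 31.10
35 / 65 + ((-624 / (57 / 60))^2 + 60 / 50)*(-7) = -70866616471 / 23465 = -3020098.72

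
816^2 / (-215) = -3097.00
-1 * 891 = -891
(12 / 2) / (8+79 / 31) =62 / 109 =0.57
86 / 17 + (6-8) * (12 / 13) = 710 / 221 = 3.21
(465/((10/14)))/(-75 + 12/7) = -1519/171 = -8.88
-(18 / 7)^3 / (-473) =5832 / 162239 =0.04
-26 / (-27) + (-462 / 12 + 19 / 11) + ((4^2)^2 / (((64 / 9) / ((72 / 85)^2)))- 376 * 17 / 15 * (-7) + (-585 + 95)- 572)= 8201145221 / 4291650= 1910.95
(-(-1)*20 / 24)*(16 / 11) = 40 / 33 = 1.21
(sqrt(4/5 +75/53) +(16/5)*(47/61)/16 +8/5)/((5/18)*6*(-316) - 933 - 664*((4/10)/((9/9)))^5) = -1003125/838635259 - 1875*sqrt(155555)/728650307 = -0.00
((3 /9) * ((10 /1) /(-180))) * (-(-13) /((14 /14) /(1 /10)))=-13 /540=-0.02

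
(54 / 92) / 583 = 27 / 26818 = 0.00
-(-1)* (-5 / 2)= -5 / 2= -2.50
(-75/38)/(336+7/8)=-60/10241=-0.01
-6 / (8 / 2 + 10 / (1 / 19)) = -3 / 97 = -0.03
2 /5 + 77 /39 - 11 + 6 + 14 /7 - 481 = -93917 /195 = -481.63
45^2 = 2025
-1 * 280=-280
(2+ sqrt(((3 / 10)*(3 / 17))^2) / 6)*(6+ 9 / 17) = 75813 / 5780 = 13.12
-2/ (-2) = 1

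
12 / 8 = 3 / 2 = 1.50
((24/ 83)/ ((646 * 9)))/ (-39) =-4/ 3136653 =-0.00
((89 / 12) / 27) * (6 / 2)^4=89 / 4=22.25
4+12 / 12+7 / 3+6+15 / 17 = 725 / 51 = 14.22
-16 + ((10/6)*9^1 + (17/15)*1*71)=1192/15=79.47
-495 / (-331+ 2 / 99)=49005 / 32767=1.50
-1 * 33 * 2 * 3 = -198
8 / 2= 4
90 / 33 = 30 / 11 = 2.73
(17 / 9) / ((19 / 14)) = 238 / 171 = 1.39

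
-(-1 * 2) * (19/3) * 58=2204/3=734.67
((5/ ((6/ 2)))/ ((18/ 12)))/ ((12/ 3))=5/ 18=0.28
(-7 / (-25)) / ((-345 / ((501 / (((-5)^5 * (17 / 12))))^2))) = -84336336 / 8114013671875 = -0.00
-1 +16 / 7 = 1.29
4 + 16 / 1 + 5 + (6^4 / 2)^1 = 673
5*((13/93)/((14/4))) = 130/651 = 0.20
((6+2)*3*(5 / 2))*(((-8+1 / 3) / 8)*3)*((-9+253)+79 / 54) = -1524325 / 36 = -42342.36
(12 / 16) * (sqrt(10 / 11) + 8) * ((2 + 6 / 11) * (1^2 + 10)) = 21 * sqrt(110) / 11 + 168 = 188.02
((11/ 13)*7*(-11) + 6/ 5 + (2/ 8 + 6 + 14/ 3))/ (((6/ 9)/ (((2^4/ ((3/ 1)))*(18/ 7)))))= -1091.05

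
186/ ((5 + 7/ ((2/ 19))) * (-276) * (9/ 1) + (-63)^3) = -62/ 142551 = -0.00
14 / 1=14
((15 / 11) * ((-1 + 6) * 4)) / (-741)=-100 / 2717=-0.04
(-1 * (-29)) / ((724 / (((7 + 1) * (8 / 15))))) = 464 / 2715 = 0.17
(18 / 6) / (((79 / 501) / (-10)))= -15030 / 79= -190.25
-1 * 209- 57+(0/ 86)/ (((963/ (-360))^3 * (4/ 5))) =-266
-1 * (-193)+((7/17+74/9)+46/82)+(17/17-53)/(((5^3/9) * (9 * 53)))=8402618429/41558625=202.19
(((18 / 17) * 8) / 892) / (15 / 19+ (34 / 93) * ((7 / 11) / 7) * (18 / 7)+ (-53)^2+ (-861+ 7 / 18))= 29388744 / 6032577815911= 0.00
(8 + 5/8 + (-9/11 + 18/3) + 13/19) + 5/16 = 49503/3344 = 14.80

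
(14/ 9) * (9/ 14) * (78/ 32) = 39/ 16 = 2.44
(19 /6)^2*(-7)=-2527 /36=-70.19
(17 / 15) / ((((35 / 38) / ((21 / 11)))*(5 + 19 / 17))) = 5491 / 14300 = 0.38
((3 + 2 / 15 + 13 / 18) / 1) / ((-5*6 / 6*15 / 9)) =-347 / 750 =-0.46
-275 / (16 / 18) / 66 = -75 / 16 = -4.69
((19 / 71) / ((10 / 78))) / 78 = 19 / 710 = 0.03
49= 49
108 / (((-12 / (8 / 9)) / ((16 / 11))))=-128 / 11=-11.64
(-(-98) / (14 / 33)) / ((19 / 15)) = 3465 / 19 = 182.37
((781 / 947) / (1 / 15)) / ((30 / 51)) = 39831 / 1894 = 21.03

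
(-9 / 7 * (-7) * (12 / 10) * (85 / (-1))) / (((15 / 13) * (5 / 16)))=-63648 / 25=-2545.92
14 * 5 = 70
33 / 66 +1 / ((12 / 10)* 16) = 53 / 96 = 0.55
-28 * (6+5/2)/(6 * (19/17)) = -2023/57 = -35.49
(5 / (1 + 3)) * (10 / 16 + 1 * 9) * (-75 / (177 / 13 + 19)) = -375375 / 13568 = -27.67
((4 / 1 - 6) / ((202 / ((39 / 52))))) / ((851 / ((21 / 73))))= -63 / 25097692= -0.00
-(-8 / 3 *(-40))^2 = -102400 / 9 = -11377.78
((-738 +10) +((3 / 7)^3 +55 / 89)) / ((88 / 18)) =-49955373 / 335797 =-148.77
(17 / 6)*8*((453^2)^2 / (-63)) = -106056662604 / 7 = -15150951800.57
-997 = -997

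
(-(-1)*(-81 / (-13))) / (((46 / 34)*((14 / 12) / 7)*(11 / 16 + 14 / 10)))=660960 / 49933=13.24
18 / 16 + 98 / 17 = 937 / 136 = 6.89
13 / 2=6.50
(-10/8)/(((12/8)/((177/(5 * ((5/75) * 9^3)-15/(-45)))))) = -177/292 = -0.61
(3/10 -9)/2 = -87/20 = -4.35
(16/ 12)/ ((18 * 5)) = 2/ 135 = 0.01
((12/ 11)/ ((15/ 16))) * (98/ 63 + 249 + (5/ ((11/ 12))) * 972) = 7035968/ 1089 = 6460.94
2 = 2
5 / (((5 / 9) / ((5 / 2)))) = 45 / 2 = 22.50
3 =3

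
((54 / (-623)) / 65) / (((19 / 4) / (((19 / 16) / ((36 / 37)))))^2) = -1369 / 15550080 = -0.00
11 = 11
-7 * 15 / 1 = -105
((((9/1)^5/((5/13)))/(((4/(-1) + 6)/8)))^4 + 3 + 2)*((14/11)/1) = 181016805542288261447502.20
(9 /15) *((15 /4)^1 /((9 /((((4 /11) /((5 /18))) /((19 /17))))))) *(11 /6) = 51 /95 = 0.54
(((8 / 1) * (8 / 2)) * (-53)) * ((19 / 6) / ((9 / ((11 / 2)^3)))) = -2680634 / 27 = -99282.74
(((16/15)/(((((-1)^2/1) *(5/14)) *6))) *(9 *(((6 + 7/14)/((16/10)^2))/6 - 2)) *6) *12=-25431/50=-508.62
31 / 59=0.53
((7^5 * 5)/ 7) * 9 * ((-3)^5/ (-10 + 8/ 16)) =52509870/ 19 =2763677.37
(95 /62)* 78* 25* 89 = 8243625 /31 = 265923.39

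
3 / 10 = 0.30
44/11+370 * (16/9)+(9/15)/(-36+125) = 2650447/4005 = 661.78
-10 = -10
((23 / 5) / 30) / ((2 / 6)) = 23 / 50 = 0.46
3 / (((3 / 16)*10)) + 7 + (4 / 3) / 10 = 131 / 15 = 8.73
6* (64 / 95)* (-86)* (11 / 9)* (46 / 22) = -253184 / 285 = -888.36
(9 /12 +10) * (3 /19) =129 /76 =1.70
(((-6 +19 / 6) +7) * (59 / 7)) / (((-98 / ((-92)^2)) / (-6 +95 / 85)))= 259051300 / 17493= 14808.85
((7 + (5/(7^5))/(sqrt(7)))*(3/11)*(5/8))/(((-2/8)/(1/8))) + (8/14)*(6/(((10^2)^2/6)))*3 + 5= 3395377/770000 - 75*sqrt(7)/20706224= 4.41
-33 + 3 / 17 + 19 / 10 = -5257 / 170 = -30.92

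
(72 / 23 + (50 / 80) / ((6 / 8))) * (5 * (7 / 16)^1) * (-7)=-134015 / 2208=-60.70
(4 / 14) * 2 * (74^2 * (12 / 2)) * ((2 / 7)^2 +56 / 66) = 65887232 / 3773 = 17462.82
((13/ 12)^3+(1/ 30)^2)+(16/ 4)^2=746173/ 43200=17.27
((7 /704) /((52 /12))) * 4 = 0.01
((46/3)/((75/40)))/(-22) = -0.37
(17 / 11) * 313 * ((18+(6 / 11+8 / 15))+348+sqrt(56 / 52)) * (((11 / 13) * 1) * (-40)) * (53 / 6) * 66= -136647707072 / 39 - 124085720 * sqrt(182) / 169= -3513692732.91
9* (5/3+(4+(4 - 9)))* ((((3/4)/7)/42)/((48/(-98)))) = -1/32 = -0.03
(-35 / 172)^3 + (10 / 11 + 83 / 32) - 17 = -755947139 / 55972928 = -13.51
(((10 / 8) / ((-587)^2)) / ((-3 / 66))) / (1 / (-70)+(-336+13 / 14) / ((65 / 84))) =25025 / 135779826433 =0.00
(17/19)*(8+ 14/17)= 150/19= 7.89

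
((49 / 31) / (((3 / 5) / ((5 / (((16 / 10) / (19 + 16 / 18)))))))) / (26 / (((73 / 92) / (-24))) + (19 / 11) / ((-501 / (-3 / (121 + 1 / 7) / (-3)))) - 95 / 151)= -2353281891903250 / 11311680995802477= -0.21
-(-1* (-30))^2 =-900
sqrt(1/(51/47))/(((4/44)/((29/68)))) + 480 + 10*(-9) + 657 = 319*sqrt(2397)/3468 + 1047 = 1051.50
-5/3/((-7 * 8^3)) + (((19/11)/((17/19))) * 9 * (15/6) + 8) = 103419047/2010624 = 51.44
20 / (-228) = -5 / 57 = -0.09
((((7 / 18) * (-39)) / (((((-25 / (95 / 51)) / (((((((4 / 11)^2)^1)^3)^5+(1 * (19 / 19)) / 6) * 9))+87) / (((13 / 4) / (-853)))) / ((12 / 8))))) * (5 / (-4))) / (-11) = 0.00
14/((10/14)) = 98/5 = 19.60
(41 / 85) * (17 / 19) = 41 / 95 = 0.43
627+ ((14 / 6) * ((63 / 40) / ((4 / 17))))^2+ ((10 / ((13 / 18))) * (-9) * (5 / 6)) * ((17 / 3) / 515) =29815445139 / 34278400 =869.80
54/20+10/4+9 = 71/5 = 14.20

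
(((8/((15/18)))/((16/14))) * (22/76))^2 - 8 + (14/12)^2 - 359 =-116875079/324900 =-359.73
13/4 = 3.25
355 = 355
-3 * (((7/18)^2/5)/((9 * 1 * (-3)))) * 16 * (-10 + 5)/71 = -196/51759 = -0.00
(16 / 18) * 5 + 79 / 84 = 1357 / 252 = 5.38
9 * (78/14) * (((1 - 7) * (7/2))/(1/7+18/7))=-7371/19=-387.95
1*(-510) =-510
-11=-11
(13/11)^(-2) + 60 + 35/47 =488182/7943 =61.46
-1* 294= -294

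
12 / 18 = 2 / 3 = 0.67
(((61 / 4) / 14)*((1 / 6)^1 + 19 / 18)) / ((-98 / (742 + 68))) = -30195 / 2744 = -11.00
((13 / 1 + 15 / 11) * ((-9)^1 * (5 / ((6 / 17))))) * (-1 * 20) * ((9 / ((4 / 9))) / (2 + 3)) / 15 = 108783 / 11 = 9889.36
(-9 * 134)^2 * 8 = 11635488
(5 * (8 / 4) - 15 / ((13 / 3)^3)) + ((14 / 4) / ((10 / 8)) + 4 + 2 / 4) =376031 / 21970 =17.12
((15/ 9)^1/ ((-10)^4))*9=3/ 2000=0.00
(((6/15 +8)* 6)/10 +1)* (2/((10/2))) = 302/125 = 2.42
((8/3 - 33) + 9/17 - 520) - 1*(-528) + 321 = 15259/51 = 299.20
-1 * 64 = -64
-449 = -449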